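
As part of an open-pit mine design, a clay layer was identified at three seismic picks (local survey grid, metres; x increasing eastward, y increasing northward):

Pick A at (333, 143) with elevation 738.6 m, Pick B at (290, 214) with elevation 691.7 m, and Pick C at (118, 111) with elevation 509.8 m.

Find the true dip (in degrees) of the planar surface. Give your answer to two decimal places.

46.84°

Let the plane be z = a·x + b·y + c.
Pick B−Pick A: −43a + 71b = −46.9;  Pick C−Pick A: −215a − 32b = −228.8.
Solving gives a = 1.06638, b = −0.01473.
Gradient magnitude |∇z| = √(a² + b²) = √(1.13716 + 0.00022) = 1.06648.
True dip = arctan(1.06648) = 46.84°, dipping toward W (azimuth ≈ 271°).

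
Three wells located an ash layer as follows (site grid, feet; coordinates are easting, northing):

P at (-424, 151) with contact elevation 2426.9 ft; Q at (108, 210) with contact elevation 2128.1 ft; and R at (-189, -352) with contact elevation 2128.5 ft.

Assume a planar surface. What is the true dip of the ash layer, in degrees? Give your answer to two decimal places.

Two edge vectors: P→Q = (532, 59, -298.8), P→R = (235, -503, -298.4).
Normal n = (P→Q) × (P→R) = (-167902, 88530.8, -281461).
So ∂z/∂easting = −n_x/n_z = −0.59654 and ∂z/∂northing = −n_y/n_z = 0.31454.
Gradient magnitude |∇z| = √(a² + b²) = √(0.35586 + 0.09894) = 0.67438.
True dip = arctan(0.67438) = 34.00°, dipping toward ESE (azimuth ≈ 118°).

34.00°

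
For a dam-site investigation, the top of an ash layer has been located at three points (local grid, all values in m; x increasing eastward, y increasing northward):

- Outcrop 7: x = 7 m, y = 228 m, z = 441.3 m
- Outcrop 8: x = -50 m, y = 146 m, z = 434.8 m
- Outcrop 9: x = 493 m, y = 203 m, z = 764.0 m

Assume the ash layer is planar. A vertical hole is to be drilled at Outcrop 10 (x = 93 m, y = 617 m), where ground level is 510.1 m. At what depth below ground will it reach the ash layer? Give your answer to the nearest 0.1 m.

156.9 m

Let the plane be z = a·x + b·y + c.
Outcrop 8−Outcrop 7: −57a − 82b = −6.5;  Outcrop 9−Outcrop 7: 486a − 25b = 322.7.
Solving gives a = 0.64501, b = −0.36909.
Then c = 441.3 − a·7 − b·228 = 520.94.
At (93, 617): z_contact = 59.99 − 227.73 + 520.94 = 353.19 m.
Depth below ground = 510.1 − 353.19 = 156.9 m.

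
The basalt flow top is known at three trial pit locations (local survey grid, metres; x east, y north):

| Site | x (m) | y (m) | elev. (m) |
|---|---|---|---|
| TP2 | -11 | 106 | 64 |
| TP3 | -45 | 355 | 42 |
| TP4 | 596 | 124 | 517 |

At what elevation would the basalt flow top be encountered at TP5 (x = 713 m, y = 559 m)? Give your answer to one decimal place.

Let the plane be z = a·x + b·y + c.
TP3−TP2: −34a + 249b = −22;  TP4−TP2: 607a + 18b = 453.
Solving gives a = 0.74589, b = 0.01350.
Then c = 64 − a·-11 − b·106 = 70.77.
At (713, 559): z = 531.8 + 7.5 + 70.77 = 610.1 m.

610.1 m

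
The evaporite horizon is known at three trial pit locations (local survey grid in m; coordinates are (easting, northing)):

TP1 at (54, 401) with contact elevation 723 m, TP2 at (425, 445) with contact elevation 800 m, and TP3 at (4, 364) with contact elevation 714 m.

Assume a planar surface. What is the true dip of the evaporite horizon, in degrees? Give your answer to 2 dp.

Two edge vectors: TP1→TP2 = (371, 44, 77), TP1→TP3 = (-50, -37, -9).
Normal n = (TP1→TP2) × (TP1→TP3) = (2453, -511, -11527).
So ∂z/∂E = −n_x/n_z = 0.21280 and ∂z/∂N = −n_y/n_z = −0.04433.
Gradient magnitude |∇z| = √(a² + b²) = √(0.04529 + 0.00197) = 0.21737.
True dip = arctan(0.21737) = 12.26°, dipping toward WNW (azimuth ≈ 282°).

12.26°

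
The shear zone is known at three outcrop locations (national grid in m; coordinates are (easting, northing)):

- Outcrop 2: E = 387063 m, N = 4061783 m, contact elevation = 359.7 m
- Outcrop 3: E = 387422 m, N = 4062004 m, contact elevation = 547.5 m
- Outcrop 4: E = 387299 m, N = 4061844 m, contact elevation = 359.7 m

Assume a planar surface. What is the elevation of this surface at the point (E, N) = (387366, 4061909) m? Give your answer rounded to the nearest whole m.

Let the plane be z = a·E + b·N + c.
Outcrop 3−Outcrop 2: 359a + 221b = 187.8;  Outcrop 4−Outcrop 2: 236a + 61b = 0.
Solving gives a = −0.37861652, b = 1.46481145.
Then c = 359.7 − a·387063 − b·4061783 = −5802838.09.
At (387366, 4061909): z = −146663.2 + 5949930.8 − 5802838.09 = 429.5 m.

430 m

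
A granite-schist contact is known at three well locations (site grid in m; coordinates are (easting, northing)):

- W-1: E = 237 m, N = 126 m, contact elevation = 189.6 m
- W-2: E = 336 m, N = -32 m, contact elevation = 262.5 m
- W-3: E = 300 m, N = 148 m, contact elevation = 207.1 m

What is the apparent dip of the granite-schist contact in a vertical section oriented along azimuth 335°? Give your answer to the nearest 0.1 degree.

20.1°

Let the plane be z = a·E + b·N + c.
W-2−W-1: 99a − 158b = 72.9;  W-3−W-1: 63a + 22b = 17.5.
Solving gives a = 0.36011, b = −0.23576.
Unit vector along 335° is (sin 335°, cos 335°) = (-0.4226, 0.9063).
Slope in that direction = a·(-0.4226) + b·(0.9063) = −0.36586.
Apparent dip = arctan|0.36586| = 20.1° (true dip is 23.3°, so apparent ≤ true as expected).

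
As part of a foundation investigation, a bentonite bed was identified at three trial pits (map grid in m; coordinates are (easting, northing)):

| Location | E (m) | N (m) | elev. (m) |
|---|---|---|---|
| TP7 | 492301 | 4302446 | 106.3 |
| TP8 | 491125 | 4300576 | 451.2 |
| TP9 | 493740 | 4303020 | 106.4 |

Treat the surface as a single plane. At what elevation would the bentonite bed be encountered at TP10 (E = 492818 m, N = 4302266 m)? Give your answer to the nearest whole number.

Two edge vectors: TP7→TP8 = (-1176, -1870, 344.9), TP7→TP9 = (1439, 574, 0.1).
Normal n = (TP7→TP8) × (TP7→TP9) = (-198159.6, 496428.7, 2015906).
So ∂z/∂E = −n_x/n_z = 0.09829804 and ∂z/∂N = −n_y/n_z = −0.24625588.
Intercept c from TP7: 106.3 − 48392.22 + 1059502.61 = 1011216.69.
At (492818, 4302266): z = 48443.0 − 1059458.3 + 1011216.69 = 201.4 m.

201 m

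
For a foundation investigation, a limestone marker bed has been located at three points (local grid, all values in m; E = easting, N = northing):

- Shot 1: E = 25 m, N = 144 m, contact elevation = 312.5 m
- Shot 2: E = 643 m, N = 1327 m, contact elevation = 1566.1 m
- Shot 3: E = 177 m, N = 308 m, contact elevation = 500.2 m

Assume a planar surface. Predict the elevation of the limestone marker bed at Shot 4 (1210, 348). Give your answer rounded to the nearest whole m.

Two edge vectors: Shot 1→Shot 2 = (618, 1183, 1253.6), Shot 1→Shot 3 = (152, 164, 187.7).
Normal n = (Shot 1→Shot 2) × (Shot 1→Shot 3) = (16458.7, 74548.6, -78464).
So ∂z/∂E = −n_x/n_z = 0.20976 and ∂z/∂N = −n_y/n_z = 0.95010.
Intercept c from Shot 1: 312.5 − 5.24 − 136.81 = 170.44.
At (1210, 348): z = 253.8 + 330.6 + 170.44 = 754.9 m.

755 m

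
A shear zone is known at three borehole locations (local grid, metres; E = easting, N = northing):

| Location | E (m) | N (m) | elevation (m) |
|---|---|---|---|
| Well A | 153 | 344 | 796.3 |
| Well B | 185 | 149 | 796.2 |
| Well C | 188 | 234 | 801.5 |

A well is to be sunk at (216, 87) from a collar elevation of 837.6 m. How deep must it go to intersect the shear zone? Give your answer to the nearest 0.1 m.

Let the plane be z = a·E + b·N + c.
Well B−Well A: 32a − 195b = −0.1;  Well C−Well A: 35a − 110b = 5.2.
Solving gives a = 0.31014, b = 0.05141.
Then c = 796.3 − a·153 − b·344 = 731.17.
At (216, 87): z_contact = 66.99 + 4.47 + 731.17 = 802.63 m.
Depth below ground = 837.6 − 802.63 = 35.0 m.

35.0 m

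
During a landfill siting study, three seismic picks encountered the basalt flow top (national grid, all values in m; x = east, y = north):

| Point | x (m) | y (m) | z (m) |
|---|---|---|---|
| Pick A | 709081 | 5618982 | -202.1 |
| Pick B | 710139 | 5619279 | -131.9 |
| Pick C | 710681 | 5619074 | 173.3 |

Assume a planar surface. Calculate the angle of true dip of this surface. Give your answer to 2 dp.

Let the plane be z = a·x + b·y + c.
Pick B−Pick A: 1058a + 297b = 70.2;  Pick C−Pick A: 1600a + 92b = 375.4.
Solving gives a = 0.27797, b = −0.75385.
Gradient magnitude |∇z| = √(a² + b²) = √(0.07727 + 0.56829) = 0.80347.
True dip = arctan(0.80347) = 38.78°, dipping toward NNW (azimuth ≈ 340°).

38.78°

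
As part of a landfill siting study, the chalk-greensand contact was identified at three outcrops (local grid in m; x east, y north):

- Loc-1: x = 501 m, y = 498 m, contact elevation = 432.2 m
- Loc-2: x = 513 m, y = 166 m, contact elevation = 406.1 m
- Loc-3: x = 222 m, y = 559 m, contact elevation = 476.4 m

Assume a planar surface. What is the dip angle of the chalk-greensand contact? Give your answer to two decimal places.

Let the plane be z = a·x + b·y + c.
Loc-2−Loc-1: 12a − 332b = −26.1;  Loc-3−Loc-1: −279a + 61b = 44.2.
Solving gives a = −0.14236, b = 0.07347.
Gradient magnitude |∇z| = √(a² + b²) = √(0.02027 + 0.00540) = 0.16020.
True dip = arctan(0.16020) = 9.10°, dipping toward ESE (azimuth ≈ 117°).

9.10°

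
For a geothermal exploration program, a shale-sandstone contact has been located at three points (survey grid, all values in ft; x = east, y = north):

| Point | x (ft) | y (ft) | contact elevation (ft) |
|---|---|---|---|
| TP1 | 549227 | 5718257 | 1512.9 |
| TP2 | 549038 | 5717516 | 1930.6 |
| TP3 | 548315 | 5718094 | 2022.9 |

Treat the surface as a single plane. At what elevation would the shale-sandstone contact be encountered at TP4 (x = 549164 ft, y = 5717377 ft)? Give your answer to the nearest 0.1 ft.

Two edge vectors: TP1→TP2 = (-189, -741, 417.7), TP1→TP3 = (-912, -163, 510).
Normal n = (TP1→TP2) × (TP1→TP3) = (-309824.9, -284552.4, -644985).
So ∂z/∂x = −n_x/n_z = −0.480359853 and ∂z/∂y = −n_y/n_z = −0.441176772.
Intercept c from TP1: 1512.9 + 263826.60 + 2522762.16 = 2788101.66.
At (549164, 5717377): z = −263796.3 − 2522373.9 + 2788101.66 = 1931.4 ft.

1931.4 ft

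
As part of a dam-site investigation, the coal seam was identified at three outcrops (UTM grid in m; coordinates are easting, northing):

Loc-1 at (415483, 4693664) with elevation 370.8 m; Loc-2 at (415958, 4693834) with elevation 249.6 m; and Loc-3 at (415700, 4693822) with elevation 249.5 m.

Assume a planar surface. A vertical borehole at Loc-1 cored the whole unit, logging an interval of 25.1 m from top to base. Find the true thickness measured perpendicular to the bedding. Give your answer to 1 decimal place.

Let the plane be z = a·easting + b·northing + c.
Loc-2−Loc-1: 475a + 170b = −121.2;  Loc-3−Loc-1: 217a + 158b = −121.3.
Solving gives a = 0.03856, b = −0.82068.
|∇z| = √(a²+b²) = 0.82158, so dip δ = arctan(0.82158) = 39.41°.
True thickness = vertical thickness × cos δ = 25.1 × cos 39.41° = 19.4 m.

19.4 m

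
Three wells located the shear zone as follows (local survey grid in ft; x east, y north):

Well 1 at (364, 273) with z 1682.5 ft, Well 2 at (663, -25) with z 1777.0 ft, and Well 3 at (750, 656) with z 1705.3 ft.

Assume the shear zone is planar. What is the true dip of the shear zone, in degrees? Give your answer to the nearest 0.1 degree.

12.8°

Let the plane be z = a·x + b·y + c.
Well 2−Well 1: 299a − 298b = 94.5;  Well 3−Well 1: 386a + 383b = 22.8.
Solving gives a = 0.18727, b = −0.12921.
Gradient magnitude |∇z| = √(a² + b²) = √(0.03507 + 0.01670) = 0.22752.
True dip = arctan(0.22752) = 12.8°, dipping toward NW (azimuth ≈ 305°).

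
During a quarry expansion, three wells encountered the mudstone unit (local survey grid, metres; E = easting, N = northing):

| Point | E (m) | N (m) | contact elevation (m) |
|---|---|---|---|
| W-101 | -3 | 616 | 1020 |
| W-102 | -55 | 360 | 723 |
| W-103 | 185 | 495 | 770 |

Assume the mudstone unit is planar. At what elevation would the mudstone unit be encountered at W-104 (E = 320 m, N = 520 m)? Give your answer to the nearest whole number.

732 m

Two edge vectors: W-101→W-102 = (-52, -256, -297), W-101→W-103 = (188, -121, -250).
Normal n = (W-101→W-102) × (W-101→W-103) = (28063, -68836, 54420).
So ∂z/∂E = −n_x/n_z = −0.51567 and ∂z/∂N = −n_y/n_z = 1.26490.
Intercept c from W-101: 1020 − 1.55 − 779.18 = 239.27.
At (320, 520): z = −165.0 + 657.7 + 239.27 = 732.0 m.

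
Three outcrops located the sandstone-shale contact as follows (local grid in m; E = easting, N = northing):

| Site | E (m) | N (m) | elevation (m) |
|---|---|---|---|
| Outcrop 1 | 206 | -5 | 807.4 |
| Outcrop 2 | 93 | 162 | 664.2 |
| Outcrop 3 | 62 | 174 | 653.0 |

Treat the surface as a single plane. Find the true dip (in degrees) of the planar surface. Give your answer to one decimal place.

Two edge vectors: Outcrop 1→Outcrop 2 = (-113, 167, -143.2), Outcrop 1→Outcrop 3 = (-144, 179, -154.4).
Normal n = (Outcrop 1→Outcrop 2) × (Outcrop 1→Outcrop 3) = (-152, 3173.6, 3821).
So ∂z/∂E = −n_x/n_z = 0.03978 and ∂z/∂N = −n_y/n_z = −0.83057.
Gradient magnitude |∇z| = √(a² + b²) = √(0.00158 + 0.68984) = 0.83152.
True dip = arctan(0.83152) = 39.7°, dipping toward N (azimuth ≈ 357°).

39.7°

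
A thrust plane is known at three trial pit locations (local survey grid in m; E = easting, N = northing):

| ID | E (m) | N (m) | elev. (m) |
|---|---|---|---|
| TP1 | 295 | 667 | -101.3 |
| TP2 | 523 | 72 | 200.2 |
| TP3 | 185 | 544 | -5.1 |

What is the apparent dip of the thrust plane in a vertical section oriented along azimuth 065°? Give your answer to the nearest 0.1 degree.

24.0°

Let the plane be z = a·E + b·N + c.
TP2−TP1: 228a − 595b = 301.5;  TP3−TP1: −110a − 123b = 96.2.
Solving gives a = −0.21557, b = −0.58933.
Unit vector along 065° is (sin 65°, cos 65°) = (0.9063, 0.4226).
Slope in that direction = a·(0.9063) + b·(0.4226) = −0.44443.
Apparent dip = arctan|0.44443| = 24.0° (true dip is 32.1°, so apparent ≤ true as expected).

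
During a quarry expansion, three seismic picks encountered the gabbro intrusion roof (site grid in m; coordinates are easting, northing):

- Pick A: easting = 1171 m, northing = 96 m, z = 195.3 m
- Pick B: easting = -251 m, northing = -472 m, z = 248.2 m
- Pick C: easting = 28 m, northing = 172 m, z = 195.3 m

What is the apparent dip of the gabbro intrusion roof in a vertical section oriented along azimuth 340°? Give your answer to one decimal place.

Let the plane be z = a·easting + b·northing + c.
Pick B−Pick A: −1422a − 568b = 52.9;  Pick C−Pick A: −1143a + 76b = 0.
Solving gives a = −0.00531, b = −0.07984.
Unit vector along 340° is (sin 340°, cos 340°) = (-0.3420, 0.9397).
Slope in that direction = a·(-0.3420) + b·(0.9397) = −0.07321.
Apparent dip = arctan|0.07321| = 4.2° (true dip is 4.6°, so apparent ≤ true as expected).

4.2°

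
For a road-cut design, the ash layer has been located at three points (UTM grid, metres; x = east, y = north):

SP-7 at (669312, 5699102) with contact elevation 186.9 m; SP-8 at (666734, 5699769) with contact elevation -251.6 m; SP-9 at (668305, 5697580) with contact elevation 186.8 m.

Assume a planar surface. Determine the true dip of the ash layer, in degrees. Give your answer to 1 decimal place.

9.9°

Two edge vectors: SP-7→SP-8 = (-2578, 667, -438.5), SP-7→SP-9 = (-1007, -1522, -0.1).
Normal n = (SP-7→SP-8) × (SP-7→SP-9) = (-667463.7, 441311.7, 4595385).
So ∂z/∂x = −n_x/n_z = 0.14525 and ∂z/∂y = −n_y/n_z = −0.09603.
Gradient magnitude |∇z| = √(a² + b²) = √(0.02110 + 0.00922) = 0.17412.
True dip = arctan(0.17412) = 9.9°, dipping toward WNW (azimuth ≈ 303°).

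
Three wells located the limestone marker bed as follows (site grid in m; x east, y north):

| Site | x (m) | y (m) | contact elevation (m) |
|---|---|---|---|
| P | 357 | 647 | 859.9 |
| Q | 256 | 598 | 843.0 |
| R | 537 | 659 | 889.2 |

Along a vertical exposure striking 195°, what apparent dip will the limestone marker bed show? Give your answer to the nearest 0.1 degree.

3.0°

Let the plane be z = a·x + b·y + c.
Q−P: −101a − 49b = −16.9;  R−P: 180a + 12b = 29.3.
Solving gives a = 0.16205, b = 0.01087.
Unit vector along 195° is (sin 195°, cos 195°) = (-0.2588, -0.9659).
Slope in that direction = a·(-0.2588) + b·(-0.9659) = −0.05244.
Apparent dip = arctan|0.05244| = 3.0° (true dip is 9.2°, so apparent ≤ true as expected).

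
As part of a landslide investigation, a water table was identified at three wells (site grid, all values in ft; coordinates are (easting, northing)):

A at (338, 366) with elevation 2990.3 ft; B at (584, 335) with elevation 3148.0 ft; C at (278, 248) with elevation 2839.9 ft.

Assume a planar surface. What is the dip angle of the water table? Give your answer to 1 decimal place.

49.4°

Two edge vectors: A→B = (246, -31, 157.7), A→C = (-60, -118, -150.4).
Normal n = (A→B) × (A→C) = (23271, 27536.4, -30888).
So ∂z/∂E = −n_x/n_z = 0.75340 and ∂z/∂N = −n_y/n_z = 0.89149.
Gradient magnitude |∇z| = √(a² + b²) = √(0.56761 + 0.79476) = 1.16721.
True dip = arctan(1.16721) = 49.4°, dipping toward SW (azimuth ≈ 220°).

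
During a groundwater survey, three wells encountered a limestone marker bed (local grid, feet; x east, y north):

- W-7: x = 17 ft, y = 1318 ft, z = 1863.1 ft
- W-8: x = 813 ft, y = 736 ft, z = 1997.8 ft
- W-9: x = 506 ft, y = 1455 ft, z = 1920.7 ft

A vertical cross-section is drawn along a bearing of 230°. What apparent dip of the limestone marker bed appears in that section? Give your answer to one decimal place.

3.9°

Let the plane be z = a·x + b·y + c.
W-8−W-7: 796a − 582b = 134.7;  W-9−W-7: 489a + 137b = 57.6.
Solving gives a = 0.13204, b = −0.05085.
Unit vector along 230° is (sin 230°, cos 230°) = (-0.7660, -0.6428).
Slope in that direction = a·(-0.7660) + b·(-0.6428) = −0.06846.
Apparent dip = arctan|0.06846| = 3.9° (true dip is 8.1°, so apparent ≤ true as expected).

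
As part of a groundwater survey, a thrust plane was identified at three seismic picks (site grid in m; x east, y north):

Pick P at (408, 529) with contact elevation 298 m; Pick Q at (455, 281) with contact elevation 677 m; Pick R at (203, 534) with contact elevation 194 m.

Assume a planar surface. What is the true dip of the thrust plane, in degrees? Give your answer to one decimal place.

Two edge vectors: Pick P→Pick Q = (47, -248, 379), Pick P→Pick R = (-205, 5, -104).
Normal n = (Pick P→Pick Q) × (Pick P→Pick R) = (23897, -72807, -50605).
So ∂z/∂x = −n_x/n_z = 0.47223 and ∂z/∂y = −n_y/n_z = −1.43873.
Gradient magnitude |∇z| = √(a² + b²) = √(0.22300 + 2.06995) = 1.51425.
True dip = arctan(1.51425) = 56.6°, dipping toward NNW (azimuth ≈ 342°).

56.6°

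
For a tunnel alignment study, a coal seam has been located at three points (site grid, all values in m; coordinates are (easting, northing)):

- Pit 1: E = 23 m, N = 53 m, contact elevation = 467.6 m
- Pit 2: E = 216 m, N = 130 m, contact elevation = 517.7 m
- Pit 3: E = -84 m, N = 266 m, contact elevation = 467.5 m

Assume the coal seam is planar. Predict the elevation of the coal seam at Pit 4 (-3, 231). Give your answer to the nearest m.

481 m

Two edge vectors: Pit 1→Pit 2 = (193, 77, 50.1), Pit 1→Pit 3 = (-107, 213, -0.1).
Normal n = (Pit 1→Pit 2) × (Pit 1→Pit 3) = (-10679, -5341.4, 49348).
So ∂z/∂E = −n_x/n_z = 0.21640 and ∂z/∂N = −n_y/n_z = 0.10824.
Intercept c from Pit 1: 467.6 − 4.98 − 5.74 = 456.89.
At (-3, 231): z = −0.6 + 25.0 + 456.89 = 481.2 m.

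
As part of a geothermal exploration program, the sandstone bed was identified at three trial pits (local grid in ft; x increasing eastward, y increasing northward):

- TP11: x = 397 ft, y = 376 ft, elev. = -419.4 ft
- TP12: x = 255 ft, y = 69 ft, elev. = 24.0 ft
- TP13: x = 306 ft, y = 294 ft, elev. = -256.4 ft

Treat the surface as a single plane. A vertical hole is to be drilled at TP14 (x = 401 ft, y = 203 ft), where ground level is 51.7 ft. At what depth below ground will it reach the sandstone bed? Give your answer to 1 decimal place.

291.8 ft

Two edge vectors: TP11→TP12 = (-142, -307, 443.4), TP11→TP13 = (-91, -82, 163).
Normal n = (TP11→TP12) × (TP11→TP13) = (-13682.2, -17203.4, -16293).
So ∂z/∂x = −n_x/n_z = −0.83976 and ∂z/∂y = −n_y/n_z = −1.05588.
Intercept c from TP11: -419.4 + 333.38 + 397.01 = 310.99.
At (401, 203): z_contact = −336.74 − 214.34 + 310.99 = -240.09 ft.
Depth below ground = 51.7 − (-240.09) = 291.8 ft.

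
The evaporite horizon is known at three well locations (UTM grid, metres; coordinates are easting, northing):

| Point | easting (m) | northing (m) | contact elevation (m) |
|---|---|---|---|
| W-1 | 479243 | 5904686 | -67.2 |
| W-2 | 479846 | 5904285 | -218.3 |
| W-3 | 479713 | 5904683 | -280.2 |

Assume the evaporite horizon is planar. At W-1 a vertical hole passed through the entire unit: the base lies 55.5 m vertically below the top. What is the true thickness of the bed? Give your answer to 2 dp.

48.64 m

Let the plane be z = a·easting + b·northing + c.
W-2−W-1: 603a − 401b = −151.1;  W-3−W-1: 470a − 3b = −213.
Solving gives a = −0.45516, b = −0.30763.
|∇z| = √(a²+b²) = 0.54936, so dip δ = arctan(0.54936) = 28.78°.
True thickness = vertical thickness × cos δ = 55.5 × cos 28.78° = 48.64 m.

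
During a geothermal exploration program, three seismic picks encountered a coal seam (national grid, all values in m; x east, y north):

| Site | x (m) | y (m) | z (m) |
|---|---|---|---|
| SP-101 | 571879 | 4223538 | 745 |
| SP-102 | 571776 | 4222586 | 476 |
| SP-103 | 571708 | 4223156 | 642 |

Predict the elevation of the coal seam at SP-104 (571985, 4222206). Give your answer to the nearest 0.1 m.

359.1 m

Two edge vectors: SP-101→SP-102 = (-103, -952, -269), SP-101→SP-103 = (-171, -382, -103).
Normal n = (SP-101→SP-102) × (SP-101→SP-103) = (-4702, 35390, -123446).
So ∂z/∂x = −n_x/n_z = −0.038089529 and ∂z/∂y = −n_y/n_z = 0.286684056.
Intercept c from SP-101: 745 + 21782.60 − 1210821.01 = −1188293.40.
At (571985, 4222206): z = −21786.6 + 1210439.1 − 1188293.40 = 359.1 m.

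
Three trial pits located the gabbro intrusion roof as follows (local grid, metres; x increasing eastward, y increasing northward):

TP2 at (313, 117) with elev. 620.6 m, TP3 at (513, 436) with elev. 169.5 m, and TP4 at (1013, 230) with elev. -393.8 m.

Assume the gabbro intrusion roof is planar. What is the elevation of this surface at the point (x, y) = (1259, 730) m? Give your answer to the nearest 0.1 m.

Two edge vectors: TP2→TP3 = (200, 319, -451.1), TP2→TP4 = (700, 113, -1014.4).
Normal n = (TP2→TP3) × (TP2→TP4) = (-272619.3, -112890, -200700).
So ∂z/∂x = −n_x/n_z = −1.358342 and ∂z/∂y = −n_y/n_z = −0.562481.
Intercept c from TP2: 620.6 + 425.16 + 65.81 = 1111.57.
At (1259, 730): z = −1710.2 − 410.6 + 1111.57 = -1009.2 m.

-1009.2 m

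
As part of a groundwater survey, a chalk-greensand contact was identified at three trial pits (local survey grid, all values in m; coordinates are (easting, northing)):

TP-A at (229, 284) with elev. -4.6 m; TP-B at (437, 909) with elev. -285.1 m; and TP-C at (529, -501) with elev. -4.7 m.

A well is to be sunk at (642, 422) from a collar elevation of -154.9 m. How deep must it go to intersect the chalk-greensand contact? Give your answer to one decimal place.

142.1 m

Two edge vectors: TP-A→TP-B = (208, 625, -280.5), TP-A→TP-C = (300, -785, -0.1).
Normal n = (TP-A→TP-B) × (TP-A→TP-C) = (-220255, -84129.2, -350780).
So ∂z/∂E = −n_x/n_z = −0.62790 and ∂z/∂N = −n_y/n_z = −0.23983.
Intercept c from TP-A: -4.6 + 143.79 + 68.11 = 207.30.
At (642, 422): z_contact = −403.11 − 101.21 + 207.30 = -297.02 m.
Depth below ground = -154.9 − (-297.02) = 142.1 m.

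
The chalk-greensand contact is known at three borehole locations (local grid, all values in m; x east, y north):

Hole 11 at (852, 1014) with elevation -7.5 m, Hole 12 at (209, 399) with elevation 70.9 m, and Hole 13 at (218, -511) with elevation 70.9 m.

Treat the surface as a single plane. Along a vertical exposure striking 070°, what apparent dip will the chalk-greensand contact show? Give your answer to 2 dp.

Let the plane be z = a·x + b·y + c.
Hole 12−Hole 11: −643a − 615b = 78.4;  Hole 13−Hole 11: −634a − 1525b = 78.4.
Solving gives a = −0.12079, b = −0.00119.
Unit vector along 070° is (sin 70°, cos 70°) = (0.9397, 0.3420).
Slope in that direction = a·(0.9397) + b·(0.3420) = −0.11391.
Apparent dip = arctan|0.11391| = 6.50° (true dip is 6.9°, so apparent ≤ true as expected).

6.50°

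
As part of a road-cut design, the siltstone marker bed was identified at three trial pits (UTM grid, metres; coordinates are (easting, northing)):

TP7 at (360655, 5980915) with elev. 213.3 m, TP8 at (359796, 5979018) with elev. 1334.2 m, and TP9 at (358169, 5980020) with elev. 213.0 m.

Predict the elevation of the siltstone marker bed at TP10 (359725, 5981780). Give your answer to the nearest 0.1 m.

-633.9 m

Two edge vectors: TP7→TP8 = (-859, -1897, 1120.9), TP7→TP9 = (-2486, -895, -0.3).
Normal n = (TP7→TP8) × (TP7→TP9) = (1003774.6, -2786815.1, -3947137).
So ∂z/∂E = −n_x/n_z = 0.254304474 and ∂z/∂N = −n_y/n_z = −0.706034551.
Intercept c from TP7: 213.3 − 91716.18 + 4222732.64 = 4131229.76.
At (359725, 5981780): z = 91479.7 − 4223343.4 + 4131229.76 = -633.9 m.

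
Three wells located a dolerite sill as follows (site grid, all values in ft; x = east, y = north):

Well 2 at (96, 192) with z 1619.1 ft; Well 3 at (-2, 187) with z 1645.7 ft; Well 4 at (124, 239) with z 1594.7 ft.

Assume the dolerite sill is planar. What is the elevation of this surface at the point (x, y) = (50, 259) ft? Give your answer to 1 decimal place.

1606.0 ft

Two edge vectors: Well 2→Well 3 = (-98, -5, 26.6), Well 2→Well 4 = (28, 47, -24.4).
Normal n = (Well 2→Well 3) × (Well 2→Well 4) = (-1128.2, -1646.4, -4466).
So ∂z/∂x = −n_x/n_z = −0.25262 and ∂z/∂y = −n_y/n_z = −0.36865.
Intercept c from Well 2: 1619.1 + 24.25 + 70.78 = 1714.13.
At (50, 259): z = −12.6 − 95.5 + 1714.13 = 1606.0 ft.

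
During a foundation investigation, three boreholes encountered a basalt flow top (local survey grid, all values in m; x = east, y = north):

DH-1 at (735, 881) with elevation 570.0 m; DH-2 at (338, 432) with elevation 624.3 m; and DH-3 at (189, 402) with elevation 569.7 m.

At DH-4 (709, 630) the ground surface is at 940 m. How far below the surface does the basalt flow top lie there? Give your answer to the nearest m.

246 m

Two edge vectors: DH-1→DH-2 = (-397, -449, 54.3), DH-1→DH-3 = (-546, -479, -0.3).
Normal n = (DH-1→DH-2) × (DH-1→DH-3) = (26144.4, -29766.9, -54991).
So ∂z/∂x = −n_x/n_z = 0.47543 and ∂z/∂y = −n_y/n_z = −0.54130.
Intercept c from DH-1: 570 − 349.44 + 476.89 = 697.45.
At (709, 630): z_contact = 337.1 − 341.0 + 697.45 = 693.5 m.
Depth below ground = 940 − 693.5 = 246 m.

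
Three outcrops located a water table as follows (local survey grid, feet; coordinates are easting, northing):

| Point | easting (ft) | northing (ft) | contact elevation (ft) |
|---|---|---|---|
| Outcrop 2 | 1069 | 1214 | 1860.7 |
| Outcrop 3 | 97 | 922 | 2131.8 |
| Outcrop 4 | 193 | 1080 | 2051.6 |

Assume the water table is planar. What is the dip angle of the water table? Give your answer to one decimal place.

23.8°

Let the plane be z = a·easting + b·northing + c.
Outcrop 3−Outcrop 2: −972a − 292b = 271.1;  Outcrop 4−Outcrop 2: −876a − 134b = 190.9.
Solving gives a = −0.15465, b = −0.41363.
Gradient magnitude |∇z| = √(a² + b²) = √(0.02392 + 0.17109) = 0.44160.
True dip = arctan(0.44160) = 23.8°, dipping toward NNE (azimuth ≈ 021°).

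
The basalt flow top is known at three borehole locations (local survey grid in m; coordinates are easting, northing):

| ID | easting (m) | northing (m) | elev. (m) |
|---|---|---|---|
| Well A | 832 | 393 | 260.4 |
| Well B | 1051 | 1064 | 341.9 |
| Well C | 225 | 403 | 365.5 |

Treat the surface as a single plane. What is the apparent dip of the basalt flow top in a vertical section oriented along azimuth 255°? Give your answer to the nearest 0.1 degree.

Two edge vectors: Well A→Well B = (219, 671, 81.5), Well A→Well C = (-607, 10, 105.1).
Normal n = (Well A→Well B) × (Well A→Well C) = (69707.1, -72487.4, 409487).
So ∂z/∂easting = −n_x/n_z = −0.17023 and ∂z/∂northing = −n_y/n_z = 0.17702.
Unit vector along 255° is (sin 255°, cos 255°) = (-0.9659, -0.2588).
Slope in that direction = a·(-0.9659) + b·(-0.2588) = 0.11861.
Apparent dip = arctan|0.11861| = 6.8° (true dip is 13.8°, so apparent ≤ true as expected).

6.8°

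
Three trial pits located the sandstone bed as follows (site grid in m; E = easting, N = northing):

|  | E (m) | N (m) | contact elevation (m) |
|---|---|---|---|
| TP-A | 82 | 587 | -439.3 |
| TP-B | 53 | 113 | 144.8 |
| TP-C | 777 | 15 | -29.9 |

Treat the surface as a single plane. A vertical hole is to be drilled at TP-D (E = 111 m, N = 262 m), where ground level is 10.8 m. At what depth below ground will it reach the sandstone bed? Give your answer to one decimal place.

Two edge vectors: TP-A→TP-B = (-29, -474, 584.1), TP-A→TP-C = (695, -572, 409.4).
Normal n = (TP-A→TP-B) × (TP-A→TP-C) = (140049.6, 417822.1, 346018).
So ∂z/∂E = −n_x/n_z = −0.40475 and ∂z/∂N = −n_y/n_z = −1.20752.
Intercept c from TP-A: -439.3 + 33.19 + 708.81 = 302.70.
At (111, 262): z_contact = −44.93 − 316.37 + 302.70 = -58.60 m.
Depth below ground = 10.8 − (-58.60) = 69.4 m.

69.4 m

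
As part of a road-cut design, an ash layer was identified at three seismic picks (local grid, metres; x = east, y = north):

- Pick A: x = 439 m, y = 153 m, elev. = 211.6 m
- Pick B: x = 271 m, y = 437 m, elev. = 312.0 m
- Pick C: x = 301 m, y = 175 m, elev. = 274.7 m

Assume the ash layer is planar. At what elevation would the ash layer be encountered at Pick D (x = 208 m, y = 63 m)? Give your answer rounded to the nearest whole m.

Two edge vectors: Pick A→Pick B = (-168, 284, 100.4), Pick A→Pick C = (-138, 22, 63.1).
Normal n = (Pick A→Pick B) × (Pick A→Pick C) = (15711.6, -3254.4, 35496).
So ∂z/∂x = −n_x/n_z = −0.44263 and ∂z/∂y = −n_y/n_z = 0.09168.
Intercept c from Pick A: 211.6 + 194.31 − 14.03 = 391.89.
At (208, 63): z = −92.1 + 5.8 + 391.89 = 305.6 m.

306 m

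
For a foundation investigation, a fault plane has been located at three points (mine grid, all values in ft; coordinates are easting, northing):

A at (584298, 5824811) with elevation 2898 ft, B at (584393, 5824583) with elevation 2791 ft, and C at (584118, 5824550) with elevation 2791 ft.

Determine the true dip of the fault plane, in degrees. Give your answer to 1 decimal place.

24.2°

Let the plane be z = a·easting + b·northing + c.
B−A: 95a − 228b = −107;  C−A: −180a − 261b = −107.
Solving gives a = −0.05363, b = 0.44695.
Gradient magnitude |∇z| = √(a² + b²) = √(0.00288 + 0.19976) = 0.45016.
True dip = arctan(0.45016) = 24.2°, dipping toward S (azimuth ≈ 173°).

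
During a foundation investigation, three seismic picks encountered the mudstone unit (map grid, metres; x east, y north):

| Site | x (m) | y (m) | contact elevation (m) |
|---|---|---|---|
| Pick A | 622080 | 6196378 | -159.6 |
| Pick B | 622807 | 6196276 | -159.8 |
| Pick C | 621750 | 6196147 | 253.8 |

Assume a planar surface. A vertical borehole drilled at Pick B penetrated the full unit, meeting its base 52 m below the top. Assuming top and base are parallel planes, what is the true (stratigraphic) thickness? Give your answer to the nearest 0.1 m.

28.8 m

Let the plane be z = a·x + b·y + c.
Pick B−Pick A: 727a − 102b = −0.2;  Pick C−Pick A: −330a − 231b = 413.4.
Solving gives a = −0.20939, b = −1.49048.
|∇z| = √(a²+b²) = 1.50511, so dip δ = arctan(1.50511) = 56.40°.
True thickness = vertical thickness × cos δ = 52 × cos 56.40° = 28.8 m.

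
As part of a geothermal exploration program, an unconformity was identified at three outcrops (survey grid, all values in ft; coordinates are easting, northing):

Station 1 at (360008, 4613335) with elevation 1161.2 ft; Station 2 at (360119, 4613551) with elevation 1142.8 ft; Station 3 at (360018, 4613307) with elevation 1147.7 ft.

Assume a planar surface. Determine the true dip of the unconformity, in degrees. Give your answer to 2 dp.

34.90°

Let the plane be z = a·easting + b·northing + c.
Station 2−Station 1: 111a + 216b = −18.4;  Station 3−Station 1: 10a − 28b = −13.5.
Solving gives a = −0.65133, b = 0.24953.
Gradient magnitude |∇z| = √(a² + b²) = √(0.42423 + 0.06226) = 0.69749.
True dip = arctan(0.69749) = 34.90°, dipping toward ESE (azimuth ≈ 111°).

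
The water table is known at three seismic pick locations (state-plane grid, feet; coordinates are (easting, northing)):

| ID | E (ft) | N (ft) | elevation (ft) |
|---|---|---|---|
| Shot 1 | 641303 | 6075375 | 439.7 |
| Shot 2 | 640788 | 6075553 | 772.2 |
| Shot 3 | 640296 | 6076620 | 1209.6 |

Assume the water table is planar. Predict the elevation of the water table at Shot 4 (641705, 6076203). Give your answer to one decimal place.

309.3 ft

Let the plane be z = a·E + b·N + c.
Shot 2−Shot 1: −515a + 178b = 332.5;  Shot 3−Shot 1: −1007a + 1245b = 769.9.
Solving gives a = −0.599486718, b = 0.133507530.
Then c = 439.7 − a·641303 − b·6075375 = −426215.98.
At (641705, 6076203): z = −384693.6 + 811218.9 − 426215.98 = 309.3 ft.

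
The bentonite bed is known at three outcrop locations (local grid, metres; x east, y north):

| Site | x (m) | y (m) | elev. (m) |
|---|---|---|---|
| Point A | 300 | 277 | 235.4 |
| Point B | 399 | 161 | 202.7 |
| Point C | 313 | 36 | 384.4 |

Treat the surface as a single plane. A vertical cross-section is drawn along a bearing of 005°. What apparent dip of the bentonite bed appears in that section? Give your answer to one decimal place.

Let the plane be z = a·x + b·y + c.
Point B−Point A: 99a − 116b = −32.7;  Point C−Point A: 13a − 241b = 149.
Solving gives a = −1.12589, b = −0.67899.
Unit vector along 005° is (sin 5°, cos 5°) = (0.0872, 0.9962).
Slope in that direction = a·(0.0872) + b·(0.9962) = −0.77453.
Apparent dip = arctan|0.77453| = 37.8° (true dip is 52.7°, so apparent ≤ true as expected).

37.8°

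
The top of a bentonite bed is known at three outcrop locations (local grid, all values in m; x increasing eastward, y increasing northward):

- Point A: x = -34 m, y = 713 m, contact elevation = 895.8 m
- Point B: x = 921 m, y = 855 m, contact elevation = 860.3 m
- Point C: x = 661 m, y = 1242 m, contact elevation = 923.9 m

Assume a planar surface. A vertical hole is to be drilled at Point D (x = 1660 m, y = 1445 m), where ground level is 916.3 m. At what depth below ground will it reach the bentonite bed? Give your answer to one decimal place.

Two edge vectors: Point A→Point B = (955, 142, -35.5), Point A→Point C = (695, 529, 28.1).
Normal n = (Point A→Point B) × (Point A→Point C) = (22769.7, -51508, 406505).
So ∂z/∂x = −n_x/n_z = −0.056013 and ∂z/∂y = −n_y/n_z = 0.126709.
Intercept c from Point A: 895.8 − 1.90 − 90.34 = 803.55.
At (1660, 1445): z_contact = −92.98 + 183.10 + 803.55 = 893.66 m.
Depth below ground = 916.3 − 893.66 = 22.6 m.

22.6 m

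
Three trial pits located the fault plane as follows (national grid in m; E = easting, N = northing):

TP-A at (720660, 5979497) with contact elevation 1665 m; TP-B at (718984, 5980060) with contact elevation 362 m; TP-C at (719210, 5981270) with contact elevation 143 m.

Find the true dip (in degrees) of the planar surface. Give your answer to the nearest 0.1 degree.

Let the plane be z = a·E + b·N + c.
TP-B−TP-A: −1676a + 563b = −1303;  TP-C−TP-A: −1450a + 1773b = −1522.
Solving gives a = 0.67434, b = −0.30694.
Gradient magnitude |∇z| = √(a² + b²) = √(0.45473 + 0.09421) = 0.74091.
True dip = arctan(0.74091) = 36.5°, dipping toward WNW (azimuth ≈ 294°).

36.5°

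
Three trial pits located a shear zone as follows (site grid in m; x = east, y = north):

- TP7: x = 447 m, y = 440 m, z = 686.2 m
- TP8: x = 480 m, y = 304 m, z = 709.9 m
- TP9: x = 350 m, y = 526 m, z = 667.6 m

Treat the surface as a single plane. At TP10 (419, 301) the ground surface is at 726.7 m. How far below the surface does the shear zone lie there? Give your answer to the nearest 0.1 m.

Let the plane be z = a·x + b·y + c.
TP8−TP7: 33a − 136b = 23.7;  TP9−TP7: −97a + 86b = −18.6.
Solving gives a = 0.04746, b = −0.16275.
Then c = 686.2 − a·447 − b·440 = 736.59.
At (419, 301): z_contact = 19.89 − 48.99 + 736.59 = 707.49 m.
Depth below ground = 726.7 − 707.49 = 19.2 m.

19.2 m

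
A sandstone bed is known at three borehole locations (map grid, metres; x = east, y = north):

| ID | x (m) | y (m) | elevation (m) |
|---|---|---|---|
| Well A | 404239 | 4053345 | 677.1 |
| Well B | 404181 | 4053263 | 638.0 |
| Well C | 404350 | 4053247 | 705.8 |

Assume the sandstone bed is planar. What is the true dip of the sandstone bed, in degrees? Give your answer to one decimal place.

24.5°

Let the plane be z = a·x + b·y + c.
Well B−Well A: −58a − 82b = −39.1;  Well C−Well A: 111a − 98b = 28.7.
Solving gives a = 0.41831, b = 0.18095.
Gradient magnitude |∇z| = √(a² + b²) = √(0.17499 + 0.03274) = 0.45577.
True dip = arctan(0.45577) = 24.5°, dipping toward WSW (azimuth ≈ 247°).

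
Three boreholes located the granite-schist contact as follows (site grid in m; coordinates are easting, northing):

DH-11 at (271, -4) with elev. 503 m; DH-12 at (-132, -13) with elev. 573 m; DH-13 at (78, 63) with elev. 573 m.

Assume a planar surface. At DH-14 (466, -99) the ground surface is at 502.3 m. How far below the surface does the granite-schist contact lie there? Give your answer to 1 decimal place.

Let the plane be z = a·easting + b·northing + c.
DH-12−DH-11: −403a − 9b = 70;  DH-13−DH-11: −193a + 67b = 70.
Solving gives a = −0.18512, b = 0.51152.
Then c = 503 − a·271 − b·-4 = 555.21.
At (466, -99): z_contact = −86.27 − 50.64 + 555.21 = 418.31 m.
Depth below ground = 502.3 − 418.31 = 84.0 m.

84.0 m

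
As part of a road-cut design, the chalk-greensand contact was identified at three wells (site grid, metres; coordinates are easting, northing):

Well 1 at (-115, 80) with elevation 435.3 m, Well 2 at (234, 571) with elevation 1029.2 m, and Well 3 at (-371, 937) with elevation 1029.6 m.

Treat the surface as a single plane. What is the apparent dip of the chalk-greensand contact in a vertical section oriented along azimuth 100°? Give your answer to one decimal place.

19.6°

Let the plane be z = a·easting + b·northing + c.
Well 2−Well 1: 349a + 491b = 593.9;  Well 3−Well 1: −256a + 857b = 594.3.
Solving gives a = 0.51124, b = 0.84618.
Unit vector along 100° is (sin 100°, cos 100°) = (0.9848, -0.1736).
Slope in that direction = a·(0.9848) + b·(-0.1736) = 0.35654.
Apparent dip = arctan|0.35654| = 19.6° (true dip is 44.7°, so apparent ≤ true as expected).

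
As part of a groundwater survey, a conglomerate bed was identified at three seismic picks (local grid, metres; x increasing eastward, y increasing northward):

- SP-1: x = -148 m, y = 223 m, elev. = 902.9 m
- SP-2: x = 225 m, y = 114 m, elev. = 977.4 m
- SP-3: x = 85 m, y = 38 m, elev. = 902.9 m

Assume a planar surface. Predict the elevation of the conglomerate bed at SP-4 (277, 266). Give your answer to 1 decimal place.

1054.3 m

Let the plane be z = a·x + b·y + c.
SP-2−SP-1: 373a − 109b = 74.5;  SP-3−SP-1: 233a − 185b = 0.
Solving gives a = 0.31605, b = 0.39806.
Then c = 902.9 − a·-148 − b·223 = 860.91.
At (277, 266): z = 87.5 + 105.9 + 860.91 = 1054.3 m.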